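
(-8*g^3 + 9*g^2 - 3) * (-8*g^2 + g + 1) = 64*g^5 - 80*g^4 + g^3 + 33*g^2 - 3*g - 3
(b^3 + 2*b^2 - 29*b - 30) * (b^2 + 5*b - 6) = b^5 + 7*b^4 - 25*b^3 - 187*b^2 + 24*b + 180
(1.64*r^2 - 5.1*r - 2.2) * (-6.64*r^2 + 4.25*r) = -10.8896*r^4 + 40.834*r^3 - 7.067*r^2 - 9.35*r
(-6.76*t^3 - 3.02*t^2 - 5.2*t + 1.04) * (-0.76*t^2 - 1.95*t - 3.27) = 5.1376*t^5 + 15.4772*t^4 + 31.9462*t^3 + 19.225*t^2 + 14.976*t - 3.4008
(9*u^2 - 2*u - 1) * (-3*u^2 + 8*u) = -27*u^4 + 78*u^3 - 13*u^2 - 8*u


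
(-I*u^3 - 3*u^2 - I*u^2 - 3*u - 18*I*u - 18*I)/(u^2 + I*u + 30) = (-I*u^3 + u^2*(-3 - I) + u*(-3 - 18*I) - 18*I)/(u^2 + I*u + 30)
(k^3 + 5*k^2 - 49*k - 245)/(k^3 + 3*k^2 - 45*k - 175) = (k + 7)/(k + 5)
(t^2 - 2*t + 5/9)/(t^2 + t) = (t^2 - 2*t + 5/9)/(t*(t + 1))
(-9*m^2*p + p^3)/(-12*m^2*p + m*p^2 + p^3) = (3*m + p)/(4*m + p)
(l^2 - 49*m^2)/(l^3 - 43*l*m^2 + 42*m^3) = (l - 7*m)/(l^2 - 7*l*m + 6*m^2)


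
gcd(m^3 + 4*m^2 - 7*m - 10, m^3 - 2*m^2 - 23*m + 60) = m + 5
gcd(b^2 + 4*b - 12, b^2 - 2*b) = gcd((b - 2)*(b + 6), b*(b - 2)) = b - 2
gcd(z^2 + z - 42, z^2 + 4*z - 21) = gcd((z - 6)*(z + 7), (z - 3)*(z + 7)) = z + 7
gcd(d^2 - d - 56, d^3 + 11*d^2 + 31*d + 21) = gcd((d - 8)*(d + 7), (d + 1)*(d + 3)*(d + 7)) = d + 7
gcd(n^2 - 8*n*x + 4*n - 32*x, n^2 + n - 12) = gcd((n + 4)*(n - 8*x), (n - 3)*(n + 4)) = n + 4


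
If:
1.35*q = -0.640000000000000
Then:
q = -0.47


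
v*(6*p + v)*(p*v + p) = 6*p^2*v^2 + 6*p^2*v + p*v^3 + p*v^2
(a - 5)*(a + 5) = a^2 - 25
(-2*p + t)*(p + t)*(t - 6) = -2*p^2*t + 12*p^2 - p*t^2 + 6*p*t + t^3 - 6*t^2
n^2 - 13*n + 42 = (n - 7)*(n - 6)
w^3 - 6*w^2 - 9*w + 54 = (w - 6)*(w - 3)*(w + 3)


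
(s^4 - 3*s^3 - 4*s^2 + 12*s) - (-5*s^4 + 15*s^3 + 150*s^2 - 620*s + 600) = 6*s^4 - 18*s^3 - 154*s^2 + 632*s - 600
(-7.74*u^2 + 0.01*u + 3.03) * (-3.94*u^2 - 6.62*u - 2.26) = 30.4956*u^4 + 51.1994*u^3 + 5.488*u^2 - 20.0812*u - 6.8478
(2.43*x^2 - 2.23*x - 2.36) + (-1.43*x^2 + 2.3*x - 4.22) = 1.0*x^2 + 0.0699999999999998*x - 6.58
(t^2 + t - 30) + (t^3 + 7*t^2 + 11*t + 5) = t^3 + 8*t^2 + 12*t - 25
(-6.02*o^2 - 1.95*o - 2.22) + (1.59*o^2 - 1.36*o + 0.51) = -4.43*o^2 - 3.31*o - 1.71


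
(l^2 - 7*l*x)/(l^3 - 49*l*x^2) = 1/(l + 7*x)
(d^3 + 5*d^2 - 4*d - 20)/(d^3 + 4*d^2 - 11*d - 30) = (d - 2)/(d - 3)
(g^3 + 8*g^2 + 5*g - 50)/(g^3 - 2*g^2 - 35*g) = (g^2 + 3*g - 10)/(g*(g - 7))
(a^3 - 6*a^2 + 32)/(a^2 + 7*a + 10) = (a^2 - 8*a + 16)/(a + 5)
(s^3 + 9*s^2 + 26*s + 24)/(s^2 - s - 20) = (s^2 + 5*s + 6)/(s - 5)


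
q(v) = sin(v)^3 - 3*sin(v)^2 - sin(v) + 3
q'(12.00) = 2.60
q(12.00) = 2.52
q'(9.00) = 2.70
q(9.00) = 2.15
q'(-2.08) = -3.18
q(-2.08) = 0.92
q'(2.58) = 2.83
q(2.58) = 1.77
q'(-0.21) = 0.37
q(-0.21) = 3.07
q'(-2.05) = -3.08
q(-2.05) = 0.83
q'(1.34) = -0.91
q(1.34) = 0.11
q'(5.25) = 3.26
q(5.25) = 1.01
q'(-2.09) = -3.21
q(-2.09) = 0.95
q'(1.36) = -0.84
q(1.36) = 0.09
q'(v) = 3*sin(v)^2*cos(v) - 6*sin(v)*cos(v) - cos(v)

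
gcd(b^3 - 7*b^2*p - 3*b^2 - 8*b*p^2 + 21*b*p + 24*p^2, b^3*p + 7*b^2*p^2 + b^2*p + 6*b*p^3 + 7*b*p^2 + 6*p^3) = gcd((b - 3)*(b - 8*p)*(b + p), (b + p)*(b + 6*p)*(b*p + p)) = b + p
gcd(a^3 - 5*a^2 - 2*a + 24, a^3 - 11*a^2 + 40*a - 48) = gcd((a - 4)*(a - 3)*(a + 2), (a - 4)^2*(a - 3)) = a^2 - 7*a + 12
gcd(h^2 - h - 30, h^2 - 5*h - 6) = h - 6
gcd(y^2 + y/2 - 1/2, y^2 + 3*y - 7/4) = y - 1/2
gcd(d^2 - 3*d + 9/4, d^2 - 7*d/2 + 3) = d - 3/2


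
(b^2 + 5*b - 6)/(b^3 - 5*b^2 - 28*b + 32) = (b + 6)/(b^2 - 4*b - 32)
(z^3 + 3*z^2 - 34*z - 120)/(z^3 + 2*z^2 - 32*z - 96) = (z + 5)/(z + 4)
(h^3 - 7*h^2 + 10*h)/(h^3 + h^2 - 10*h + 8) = h*(h - 5)/(h^2 + 3*h - 4)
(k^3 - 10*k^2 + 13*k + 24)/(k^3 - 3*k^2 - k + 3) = (k - 8)/(k - 1)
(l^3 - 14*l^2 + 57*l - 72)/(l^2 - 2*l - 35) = (-l^3 + 14*l^2 - 57*l + 72)/(-l^2 + 2*l + 35)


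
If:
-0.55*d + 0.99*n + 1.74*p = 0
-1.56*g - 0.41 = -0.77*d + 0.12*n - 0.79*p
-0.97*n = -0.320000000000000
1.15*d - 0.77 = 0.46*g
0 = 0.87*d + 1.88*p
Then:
No Solution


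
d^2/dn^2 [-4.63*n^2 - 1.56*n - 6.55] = -9.26000000000000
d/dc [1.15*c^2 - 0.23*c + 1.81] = 2.3*c - 0.23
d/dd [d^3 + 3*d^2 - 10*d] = 3*d^2 + 6*d - 10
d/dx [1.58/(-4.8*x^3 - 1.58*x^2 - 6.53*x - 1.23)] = (22.752*x^2 + 4.9928*x + 10.3174)/(4.8*x^3 + 1.58*x^2 + 6.53*x + 1.23)^2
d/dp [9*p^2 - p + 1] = 18*p - 1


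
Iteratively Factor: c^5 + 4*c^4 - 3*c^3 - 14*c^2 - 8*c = (c + 1)*(c^4 + 3*c^3 - 6*c^2 - 8*c) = (c + 1)^2*(c^3 + 2*c^2 - 8*c) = (c - 2)*(c + 1)^2*(c^2 + 4*c) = c*(c - 2)*(c + 1)^2*(c + 4)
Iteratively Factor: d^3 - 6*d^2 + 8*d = (d - 4)*(d^2 - 2*d) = d*(d - 4)*(d - 2)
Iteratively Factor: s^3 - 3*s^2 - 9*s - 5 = (s + 1)*(s^2 - 4*s - 5) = (s + 1)^2*(s - 5)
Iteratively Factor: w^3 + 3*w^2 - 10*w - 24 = (w - 3)*(w^2 + 6*w + 8) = (w - 3)*(w + 2)*(w + 4)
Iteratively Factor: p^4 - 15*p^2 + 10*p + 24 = (p - 3)*(p^3 + 3*p^2 - 6*p - 8) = (p - 3)*(p + 4)*(p^2 - p - 2) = (p - 3)*(p + 1)*(p + 4)*(p - 2)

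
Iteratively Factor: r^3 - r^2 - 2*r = (r - 2)*(r^2 + r) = r*(r - 2)*(r + 1)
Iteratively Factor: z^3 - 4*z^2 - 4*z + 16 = (z - 4)*(z^2 - 4) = (z - 4)*(z + 2)*(z - 2)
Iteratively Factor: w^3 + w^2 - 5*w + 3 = (w + 3)*(w^2 - 2*w + 1) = (w - 1)*(w + 3)*(w - 1)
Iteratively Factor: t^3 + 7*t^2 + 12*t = (t + 3)*(t^2 + 4*t) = t*(t + 3)*(t + 4)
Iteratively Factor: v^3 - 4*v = (v - 2)*(v^2 + 2*v) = (v - 2)*(v + 2)*(v)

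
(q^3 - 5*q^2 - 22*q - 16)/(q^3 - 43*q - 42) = (q^2 - 6*q - 16)/(q^2 - q - 42)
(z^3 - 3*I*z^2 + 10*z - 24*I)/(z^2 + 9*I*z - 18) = (z^2 - 6*I*z - 8)/(z + 6*I)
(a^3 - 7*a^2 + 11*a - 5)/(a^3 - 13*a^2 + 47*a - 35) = (a - 1)/(a - 7)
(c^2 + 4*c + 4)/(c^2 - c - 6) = (c + 2)/(c - 3)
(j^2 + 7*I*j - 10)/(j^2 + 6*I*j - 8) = (j + 5*I)/(j + 4*I)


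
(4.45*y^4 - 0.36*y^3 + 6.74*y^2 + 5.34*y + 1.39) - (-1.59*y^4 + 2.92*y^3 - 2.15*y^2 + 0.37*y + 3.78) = 6.04*y^4 - 3.28*y^3 + 8.89*y^2 + 4.97*y - 2.39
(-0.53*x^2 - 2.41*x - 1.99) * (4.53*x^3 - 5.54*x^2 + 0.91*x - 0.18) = -2.4009*x^5 - 7.9811*x^4 + 3.8544*x^3 + 8.9269*x^2 - 1.3771*x + 0.3582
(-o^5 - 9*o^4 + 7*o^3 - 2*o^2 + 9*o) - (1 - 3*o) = -o^5 - 9*o^4 + 7*o^3 - 2*o^2 + 12*o - 1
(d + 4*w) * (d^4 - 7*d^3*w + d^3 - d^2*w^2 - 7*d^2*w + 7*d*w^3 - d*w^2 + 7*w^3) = d^5 - 3*d^4*w + d^4 - 29*d^3*w^2 - 3*d^3*w + 3*d^2*w^3 - 29*d^2*w^2 + 28*d*w^4 + 3*d*w^3 + 28*w^4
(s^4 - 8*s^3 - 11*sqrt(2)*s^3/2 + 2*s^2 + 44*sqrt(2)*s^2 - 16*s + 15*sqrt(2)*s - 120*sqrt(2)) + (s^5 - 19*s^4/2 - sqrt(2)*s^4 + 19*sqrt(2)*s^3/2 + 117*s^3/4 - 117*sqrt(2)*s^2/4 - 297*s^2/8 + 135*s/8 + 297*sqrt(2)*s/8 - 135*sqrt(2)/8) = s^5 - 17*s^4/2 - sqrt(2)*s^4 + 4*sqrt(2)*s^3 + 85*s^3/4 - 281*s^2/8 + 59*sqrt(2)*s^2/4 + 7*s/8 + 417*sqrt(2)*s/8 - 1095*sqrt(2)/8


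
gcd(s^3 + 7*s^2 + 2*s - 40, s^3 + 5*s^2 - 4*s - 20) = s^2 + 3*s - 10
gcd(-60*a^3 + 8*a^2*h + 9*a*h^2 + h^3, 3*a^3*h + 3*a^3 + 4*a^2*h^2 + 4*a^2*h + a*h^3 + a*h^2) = 1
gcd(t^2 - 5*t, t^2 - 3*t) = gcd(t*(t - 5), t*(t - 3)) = t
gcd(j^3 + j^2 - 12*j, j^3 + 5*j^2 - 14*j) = j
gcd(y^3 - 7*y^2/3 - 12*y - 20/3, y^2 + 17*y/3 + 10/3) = y + 2/3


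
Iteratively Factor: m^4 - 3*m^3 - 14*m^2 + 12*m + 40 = (m + 2)*(m^3 - 5*m^2 - 4*m + 20) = (m + 2)^2*(m^2 - 7*m + 10) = (m - 2)*(m + 2)^2*(m - 5)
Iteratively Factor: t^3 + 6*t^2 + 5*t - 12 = (t - 1)*(t^2 + 7*t + 12) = (t - 1)*(t + 3)*(t + 4)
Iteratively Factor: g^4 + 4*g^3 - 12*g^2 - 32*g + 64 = (g - 2)*(g^3 + 6*g^2 - 32) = (g - 2)*(g + 4)*(g^2 + 2*g - 8) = (g - 2)^2*(g + 4)*(g + 4)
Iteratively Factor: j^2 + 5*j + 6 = (j + 2)*(j + 3)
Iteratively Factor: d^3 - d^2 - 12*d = (d + 3)*(d^2 - 4*d) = d*(d + 3)*(d - 4)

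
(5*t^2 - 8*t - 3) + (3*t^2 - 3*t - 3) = 8*t^2 - 11*t - 6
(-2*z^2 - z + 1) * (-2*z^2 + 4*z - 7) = 4*z^4 - 6*z^3 + 8*z^2 + 11*z - 7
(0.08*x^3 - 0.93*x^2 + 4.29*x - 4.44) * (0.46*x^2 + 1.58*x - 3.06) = 0.0368*x^5 - 0.3014*x^4 + 0.2592*x^3 + 7.5816*x^2 - 20.1426*x + 13.5864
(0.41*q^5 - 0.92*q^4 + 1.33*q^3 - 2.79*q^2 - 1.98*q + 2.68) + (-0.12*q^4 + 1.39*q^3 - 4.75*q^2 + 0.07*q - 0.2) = 0.41*q^5 - 1.04*q^4 + 2.72*q^3 - 7.54*q^2 - 1.91*q + 2.48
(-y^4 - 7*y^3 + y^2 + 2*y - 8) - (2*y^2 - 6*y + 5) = -y^4 - 7*y^3 - y^2 + 8*y - 13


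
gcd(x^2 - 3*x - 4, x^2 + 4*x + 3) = x + 1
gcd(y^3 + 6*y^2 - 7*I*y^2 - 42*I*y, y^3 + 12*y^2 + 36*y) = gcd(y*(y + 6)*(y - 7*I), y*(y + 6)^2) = y^2 + 6*y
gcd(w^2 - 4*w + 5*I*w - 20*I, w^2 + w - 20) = w - 4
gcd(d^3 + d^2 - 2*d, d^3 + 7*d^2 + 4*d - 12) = d^2 + d - 2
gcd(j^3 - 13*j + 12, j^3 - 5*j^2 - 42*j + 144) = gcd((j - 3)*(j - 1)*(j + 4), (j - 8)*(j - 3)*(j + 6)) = j - 3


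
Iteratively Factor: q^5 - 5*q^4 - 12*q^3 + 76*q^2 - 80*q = (q)*(q^4 - 5*q^3 - 12*q^2 + 76*q - 80) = q*(q - 2)*(q^3 - 3*q^2 - 18*q + 40) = q*(q - 5)*(q - 2)*(q^2 + 2*q - 8) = q*(q - 5)*(q - 2)*(q + 4)*(q - 2)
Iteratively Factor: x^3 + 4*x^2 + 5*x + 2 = (x + 2)*(x^2 + 2*x + 1) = (x + 1)*(x + 2)*(x + 1)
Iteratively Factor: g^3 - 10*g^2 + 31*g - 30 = (g - 5)*(g^2 - 5*g + 6) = (g - 5)*(g - 2)*(g - 3)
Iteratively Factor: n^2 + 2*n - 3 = (n + 3)*(n - 1)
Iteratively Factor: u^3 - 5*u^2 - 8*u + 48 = (u + 3)*(u^2 - 8*u + 16) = (u - 4)*(u + 3)*(u - 4)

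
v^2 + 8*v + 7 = (v + 1)*(v + 7)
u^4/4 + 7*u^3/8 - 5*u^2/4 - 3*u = u*(u/4 + 1)*(u - 2)*(u + 3/2)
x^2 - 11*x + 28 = (x - 7)*(x - 4)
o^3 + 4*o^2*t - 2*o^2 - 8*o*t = o*(o - 2)*(o + 4*t)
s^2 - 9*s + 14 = (s - 7)*(s - 2)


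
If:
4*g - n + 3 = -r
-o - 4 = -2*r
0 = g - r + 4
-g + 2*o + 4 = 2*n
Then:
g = -2/7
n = 39/7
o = 24/7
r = 26/7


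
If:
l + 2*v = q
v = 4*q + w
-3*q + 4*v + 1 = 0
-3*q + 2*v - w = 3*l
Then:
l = 3/13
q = 7/13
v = 2/13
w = -2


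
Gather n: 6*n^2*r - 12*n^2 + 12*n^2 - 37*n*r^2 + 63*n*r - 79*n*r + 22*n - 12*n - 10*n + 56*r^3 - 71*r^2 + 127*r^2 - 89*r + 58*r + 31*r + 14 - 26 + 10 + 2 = 6*n^2*r + n*(-37*r^2 - 16*r) + 56*r^3 + 56*r^2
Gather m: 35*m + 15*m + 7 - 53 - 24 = 50*m - 70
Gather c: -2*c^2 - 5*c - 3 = -2*c^2 - 5*c - 3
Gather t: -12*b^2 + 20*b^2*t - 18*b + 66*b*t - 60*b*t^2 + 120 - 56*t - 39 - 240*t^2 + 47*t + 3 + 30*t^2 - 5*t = -12*b^2 - 18*b + t^2*(-60*b - 210) + t*(20*b^2 + 66*b - 14) + 84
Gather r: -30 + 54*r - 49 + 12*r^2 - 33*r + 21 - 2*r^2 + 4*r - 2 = 10*r^2 + 25*r - 60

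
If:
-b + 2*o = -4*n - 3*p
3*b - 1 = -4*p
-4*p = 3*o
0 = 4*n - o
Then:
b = -1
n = -1/3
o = -4/3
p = 1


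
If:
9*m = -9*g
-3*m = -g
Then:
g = 0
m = 0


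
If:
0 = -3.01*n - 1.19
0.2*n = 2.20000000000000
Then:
No Solution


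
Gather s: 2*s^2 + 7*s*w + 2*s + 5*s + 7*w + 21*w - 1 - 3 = 2*s^2 + s*(7*w + 7) + 28*w - 4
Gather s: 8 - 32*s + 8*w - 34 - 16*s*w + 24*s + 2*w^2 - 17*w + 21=s*(-16*w - 8) + 2*w^2 - 9*w - 5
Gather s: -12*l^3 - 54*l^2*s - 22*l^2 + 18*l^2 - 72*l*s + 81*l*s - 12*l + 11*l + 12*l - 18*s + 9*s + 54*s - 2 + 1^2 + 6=-12*l^3 - 4*l^2 + 11*l + s*(-54*l^2 + 9*l + 45) + 5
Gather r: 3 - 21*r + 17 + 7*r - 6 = 14 - 14*r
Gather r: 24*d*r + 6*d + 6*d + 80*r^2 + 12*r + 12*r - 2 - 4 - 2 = 12*d + 80*r^2 + r*(24*d + 24) - 8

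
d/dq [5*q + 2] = 5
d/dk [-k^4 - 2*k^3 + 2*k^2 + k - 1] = -4*k^3 - 6*k^2 + 4*k + 1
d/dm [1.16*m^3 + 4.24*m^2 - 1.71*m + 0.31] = 3.48*m^2 + 8.48*m - 1.71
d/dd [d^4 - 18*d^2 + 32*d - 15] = 4*d^3 - 36*d + 32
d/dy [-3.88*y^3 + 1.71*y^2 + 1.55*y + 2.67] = -11.64*y^2 + 3.42*y + 1.55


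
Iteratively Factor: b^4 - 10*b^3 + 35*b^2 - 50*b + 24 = (b - 2)*(b^3 - 8*b^2 + 19*b - 12) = (b - 2)*(b - 1)*(b^2 - 7*b + 12) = (b - 4)*(b - 2)*(b - 1)*(b - 3)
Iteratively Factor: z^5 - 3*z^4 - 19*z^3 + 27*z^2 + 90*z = (z + 2)*(z^4 - 5*z^3 - 9*z^2 + 45*z) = z*(z + 2)*(z^3 - 5*z^2 - 9*z + 45) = z*(z - 5)*(z + 2)*(z^2 - 9) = z*(z - 5)*(z + 2)*(z + 3)*(z - 3)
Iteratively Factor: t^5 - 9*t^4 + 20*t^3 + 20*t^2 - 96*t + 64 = (t - 2)*(t^4 - 7*t^3 + 6*t^2 + 32*t - 32) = (t - 4)*(t - 2)*(t^3 - 3*t^2 - 6*t + 8) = (t - 4)*(t - 2)*(t + 2)*(t^2 - 5*t + 4) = (t - 4)^2*(t - 2)*(t + 2)*(t - 1)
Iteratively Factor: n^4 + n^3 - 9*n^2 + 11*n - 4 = (n - 1)*(n^3 + 2*n^2 - 7*n + 4) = (n - 1)*(n + 4)*(n^2 - 2*n + 1) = (n - 1)^2*(n + 4)*(n - 1)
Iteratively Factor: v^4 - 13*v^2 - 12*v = (v + 3)*(v^3 - 3*v^2 - 4*v) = v*(v + 3)*(v^2 - 3*v - 4) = v*(v - 4)*(v + 3)*(v + 1)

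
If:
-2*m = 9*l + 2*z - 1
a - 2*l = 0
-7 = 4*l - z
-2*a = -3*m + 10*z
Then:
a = -358/139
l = -179/139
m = 618/139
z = 257/139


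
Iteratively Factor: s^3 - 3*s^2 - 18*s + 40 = (s - 5)*(s^2 + 2*s - 8) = (s - 5)*(s + 4)*(s - 2)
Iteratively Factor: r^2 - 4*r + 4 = (r - 2)*(r - 2)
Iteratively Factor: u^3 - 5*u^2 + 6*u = (u - 2)*(u^2 - 3*u) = (u - 3)*(u - 2)*(u)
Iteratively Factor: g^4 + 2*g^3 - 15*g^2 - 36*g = (g - 4)*(g^3 + 6*g^2 + 9*g) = (g - 4)*(g + 3)*(g^2 + 3*g) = (g - 4)*(g + 3)^2*(g)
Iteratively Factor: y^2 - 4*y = (y)*(y - 4)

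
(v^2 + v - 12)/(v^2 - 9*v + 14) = (v^2 + v - 12)/(v^2 - 9*v + 14)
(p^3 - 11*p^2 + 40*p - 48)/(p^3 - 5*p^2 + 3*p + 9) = (p^2 - 8*p + 16)/(p^2 - 2*p - 3)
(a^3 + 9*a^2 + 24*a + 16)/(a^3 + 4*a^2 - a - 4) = (a + 4)/(a - 1)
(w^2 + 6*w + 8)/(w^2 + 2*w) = (w + 4)/w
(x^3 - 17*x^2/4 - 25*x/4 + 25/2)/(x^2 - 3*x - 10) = x - 5/4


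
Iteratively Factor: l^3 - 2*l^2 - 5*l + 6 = (l - 1)*(l^2 - l - 6) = (l - 3)*(l - 1)*(l + 2)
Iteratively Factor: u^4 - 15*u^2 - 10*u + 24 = (u + 2)*(u^3 - 2*u^2 - 11*u + 12) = (u + 2)*(u + 3)*(u^2 - 5*u + 4) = (u - 1)*(u + 2)*(u + 3)*(u - 4)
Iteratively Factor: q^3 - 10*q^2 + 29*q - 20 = (q - 1)*(q^2 - 9*q + 20) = (q - 4)*(q - 1)*(q - 5)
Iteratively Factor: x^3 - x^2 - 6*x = (x)*(x^2 - x - 6) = x*(x + 2)*(x - 3)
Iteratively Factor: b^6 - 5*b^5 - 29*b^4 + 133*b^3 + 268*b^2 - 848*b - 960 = (b - 4)*(b^5 - b^4 - 33*b^3 + b^2 + 272*b + 240) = (b - 4)*(b + 3)*(b^4 - 4*b^3 - 21*b^2 + 64*b + 80) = (b - 4)*(b + 1)*(b + 3)*(b^3 - 5*b^2 - 16*b + 80) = (b - 4)^2*(b + 1)*(b + 3)*(b^2 - b - 20) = (b - 5)*(b - 4)^2*(b + 1)*(b + 3)*(b + 4)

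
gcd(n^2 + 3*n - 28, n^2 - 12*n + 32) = n - 4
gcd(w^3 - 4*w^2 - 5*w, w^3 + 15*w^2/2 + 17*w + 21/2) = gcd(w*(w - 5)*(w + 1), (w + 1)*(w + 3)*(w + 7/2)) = w + 1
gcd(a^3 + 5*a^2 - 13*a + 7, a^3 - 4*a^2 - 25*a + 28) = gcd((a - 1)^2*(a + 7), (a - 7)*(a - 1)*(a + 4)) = a - 1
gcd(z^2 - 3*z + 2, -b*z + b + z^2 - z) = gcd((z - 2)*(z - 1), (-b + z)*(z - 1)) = z - 1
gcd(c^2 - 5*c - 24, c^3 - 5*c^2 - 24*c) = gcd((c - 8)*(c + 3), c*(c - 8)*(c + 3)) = c^2 - 5*c - 24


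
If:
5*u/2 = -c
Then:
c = -5*u/2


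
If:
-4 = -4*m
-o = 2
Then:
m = 1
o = -2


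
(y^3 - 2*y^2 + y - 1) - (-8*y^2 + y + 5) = y^3 + 6*y^2 - 6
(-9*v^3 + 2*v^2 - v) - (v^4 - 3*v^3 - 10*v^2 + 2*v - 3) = -v^4 - 6*v^3 + 12*v^2 - 3*v + 3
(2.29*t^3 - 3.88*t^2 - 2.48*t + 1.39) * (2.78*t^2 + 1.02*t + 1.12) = 6.3662*t^5 - 8.4506*t^4 - 8.2872*t^3 - 3.011*t^2 - 1.3598*t + 1.5568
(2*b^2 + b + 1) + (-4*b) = 2*b^2 - 3*b + 1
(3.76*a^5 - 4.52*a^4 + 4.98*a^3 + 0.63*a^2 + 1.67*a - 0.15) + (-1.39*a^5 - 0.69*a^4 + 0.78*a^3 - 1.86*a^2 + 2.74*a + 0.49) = 2.37*a^5 - 5.21*a^4 + 5.76*a^3 - 1.23*a^2 + 4.41*a + 0.34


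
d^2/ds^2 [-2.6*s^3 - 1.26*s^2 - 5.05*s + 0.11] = -15.6*s - 2.52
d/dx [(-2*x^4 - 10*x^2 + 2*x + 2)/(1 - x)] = 2*(3*x^4 - 4*x^3 + 5*x^2 - 10*x + 2)/(x^2 - 2*x + 1)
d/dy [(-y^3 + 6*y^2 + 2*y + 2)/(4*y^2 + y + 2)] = 2*(-2*y^4 - y^3 - 4*y^2 + 4*y + 1)/(16*y^4 + 8*y^3 + 17*y^2 + 4*y + 4)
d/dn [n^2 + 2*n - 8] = 2*n + 2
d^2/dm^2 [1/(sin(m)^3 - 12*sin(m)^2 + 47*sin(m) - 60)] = (-9*sin(m)^6 + 132*sin(m)^5 - 658*sin(m)^4 + 960*sin(m)^3 + 1817*sin(m)^2 - 5844*sin(m) + 2978)/(sin(m)^3 - 12*sin(m)^2 + 47*sin(m) - 60)^3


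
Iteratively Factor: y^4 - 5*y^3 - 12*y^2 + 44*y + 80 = (y - 4)*(y^3 - y^2 - 16*y - 20) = (y - 4)*(y + 2)*(y^2 - 3*y - 10) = (y - 4)*(y + 2)^2*(y - 5)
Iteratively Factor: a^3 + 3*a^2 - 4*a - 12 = (a + 3)*(a^2 - 4) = (a - 2)*(a + 3)*(a + 2)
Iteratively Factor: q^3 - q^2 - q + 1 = (q - 1)*(q^2 - 1) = (q - 1)^2*(q + 1)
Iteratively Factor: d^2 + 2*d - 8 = (d + 4)*(d - 2)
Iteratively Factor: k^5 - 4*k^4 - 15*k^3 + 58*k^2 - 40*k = (k)*(k^4 - 4*k^3 - 15*k^2 + 58*k - 40) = k*(k - 2)*(k^3 - 2*k^2 - 19*k + 20) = k*(k - 2)*(k + 4)*(k^2 - 6*k + 5) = k*(k - 2)*(k - 1)*(k + 4)*(k - 5)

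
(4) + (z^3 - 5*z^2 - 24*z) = z^3 - 5*z^2 - 24*z + 4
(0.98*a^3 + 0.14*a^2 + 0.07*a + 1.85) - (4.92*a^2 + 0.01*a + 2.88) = 0.98*a^3 - 4.78*a^2 + 0.06*a - 1.03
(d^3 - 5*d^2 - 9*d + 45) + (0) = d^3 - 5*d^2 - 9*d + 45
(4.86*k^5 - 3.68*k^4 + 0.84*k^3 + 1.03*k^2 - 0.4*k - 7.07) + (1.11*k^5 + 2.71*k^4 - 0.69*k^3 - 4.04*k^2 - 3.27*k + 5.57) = 5.97*k^5 - 0.97*k^4 + 0.15*k^3 - 3.01*k^2 - 3.67*k - 1.5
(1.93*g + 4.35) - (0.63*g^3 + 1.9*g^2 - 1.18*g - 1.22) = -0.63*g^3 - 1.9*g^2 + 3.11*g + 5.57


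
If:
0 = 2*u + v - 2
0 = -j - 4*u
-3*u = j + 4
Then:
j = -16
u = 4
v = -6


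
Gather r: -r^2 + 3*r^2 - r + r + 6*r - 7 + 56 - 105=2*r^2 + 6*r - 56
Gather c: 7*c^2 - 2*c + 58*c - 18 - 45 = 7*c^2 + 56*c - 63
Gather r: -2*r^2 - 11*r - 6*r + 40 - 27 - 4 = -2*r^2 - 17*r + 9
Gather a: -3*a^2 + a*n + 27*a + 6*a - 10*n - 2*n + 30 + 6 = -3*a^2 + a*(n + 33) - 12*n + 36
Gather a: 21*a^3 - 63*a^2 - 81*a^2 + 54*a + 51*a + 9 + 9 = 21*a^3 - 144*a^2 + 105*a + 18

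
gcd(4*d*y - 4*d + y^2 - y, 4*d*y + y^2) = 4*d + y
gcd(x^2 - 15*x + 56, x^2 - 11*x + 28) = x - 7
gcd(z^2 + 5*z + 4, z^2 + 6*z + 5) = z + 1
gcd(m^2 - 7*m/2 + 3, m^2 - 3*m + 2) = m - 2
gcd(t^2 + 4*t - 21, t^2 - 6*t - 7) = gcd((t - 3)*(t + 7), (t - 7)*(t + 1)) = 1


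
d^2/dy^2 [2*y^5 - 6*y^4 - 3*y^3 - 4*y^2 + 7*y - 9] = 40*y^3 - 72*y^2 - 18*y - 8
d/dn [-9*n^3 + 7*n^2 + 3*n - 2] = -27*n^2 + 14*n + 3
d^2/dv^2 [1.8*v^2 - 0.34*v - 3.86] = 3.60000000000000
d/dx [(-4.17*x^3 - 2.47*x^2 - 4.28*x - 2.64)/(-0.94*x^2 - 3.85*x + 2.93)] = (3.9198*x^4 + 32.109*x^3 - 31.168*x^2 - 19.4374*x - 22.7044)/(0.8836*x^4 + 7.238*x^3 + 9.3141*x^2 - 22.561*x + 8.5849)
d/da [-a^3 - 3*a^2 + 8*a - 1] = -3*a^2 - 6*a + 8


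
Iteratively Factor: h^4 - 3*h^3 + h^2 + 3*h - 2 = (h - 1)*(h^3 - 2*h^2 - h + 2) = (h - 2)*(h - 1)*(h^2 - 1) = (h - 2)*(h - 1)*(h + 1)*(h - 1)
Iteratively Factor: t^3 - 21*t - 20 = (t + 1)*(t^2 - t - 20) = (t + 1)*(t + 4)*(t - 5)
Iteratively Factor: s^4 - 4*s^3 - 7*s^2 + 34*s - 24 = (s - 4)*(s^3 - 7*s + 6) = (s - 4)*(s - 2)*(s^2 + 2*s - 3) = (s - 4)*(s - 2)*(s - 1)*(s + 3)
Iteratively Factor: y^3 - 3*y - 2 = (y + 1)*(y^2 - y - 2) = (y - 2)*(y + 1)*(y + 1)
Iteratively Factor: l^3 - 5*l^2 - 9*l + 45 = (l - 5)*(l^2 - 9) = (l - 5)*(l - 3)*(l + 3)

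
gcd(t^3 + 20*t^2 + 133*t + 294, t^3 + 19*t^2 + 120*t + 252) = t^2 + 13*t + 42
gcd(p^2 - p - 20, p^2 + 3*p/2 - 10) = p + 4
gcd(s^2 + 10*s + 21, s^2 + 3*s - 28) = s + 7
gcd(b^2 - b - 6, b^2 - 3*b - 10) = b + 2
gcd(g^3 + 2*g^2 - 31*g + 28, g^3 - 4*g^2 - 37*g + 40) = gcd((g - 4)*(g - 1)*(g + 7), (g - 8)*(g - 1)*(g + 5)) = g - 1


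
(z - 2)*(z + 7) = z^2 + 5*z - 14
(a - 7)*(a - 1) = a^2 - 8*a + 7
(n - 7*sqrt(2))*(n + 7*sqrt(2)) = n^2 - 98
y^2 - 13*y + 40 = (y - 8)*(y - 5)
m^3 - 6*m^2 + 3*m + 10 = (m - 5)*(m - 2)*(m + 1)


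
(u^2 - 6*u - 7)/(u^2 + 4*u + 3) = (u - 7)/(u + 3)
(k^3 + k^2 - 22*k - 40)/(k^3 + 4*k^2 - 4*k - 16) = (k - 5)/(k - 2)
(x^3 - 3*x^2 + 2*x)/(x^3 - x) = (x - 2)/(x + 1)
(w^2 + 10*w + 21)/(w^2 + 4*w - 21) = (w + 3)/(w - 3)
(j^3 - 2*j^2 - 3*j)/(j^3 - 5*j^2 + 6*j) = (j + 1)/(j - 2)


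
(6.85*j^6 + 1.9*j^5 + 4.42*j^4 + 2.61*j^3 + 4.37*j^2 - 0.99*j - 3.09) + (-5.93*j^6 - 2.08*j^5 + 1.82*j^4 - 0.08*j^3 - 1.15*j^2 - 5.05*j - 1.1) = 0.92*j^6 - 0.18*j^5 + 6.24*j^4 + 2.53*j^3 + 3.22*j^2 - 6.04*j - 4.19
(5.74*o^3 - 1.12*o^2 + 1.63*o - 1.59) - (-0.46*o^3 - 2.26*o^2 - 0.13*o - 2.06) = 6.2*o^3 + 1.14*o^2 + 1.76*o + 0.47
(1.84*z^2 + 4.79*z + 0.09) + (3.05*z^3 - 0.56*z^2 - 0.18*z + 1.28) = 3.05*z^3 + 1.28*z^2 + 4.61*z + 1.37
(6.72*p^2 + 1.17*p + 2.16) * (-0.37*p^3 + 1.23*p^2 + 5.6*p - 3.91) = -2.4864*p^5 + 7.8327*p^4 + 38.2719*p^3 - 17.0664*p^2 + 7.5213*p - 8.4456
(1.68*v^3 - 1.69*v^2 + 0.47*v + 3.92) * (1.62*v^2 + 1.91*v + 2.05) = 2.7216*v^5 + 0.471*v^4 + 0.9775*v^3 + 3.7836*v^2 + 8.4507*v + 8.036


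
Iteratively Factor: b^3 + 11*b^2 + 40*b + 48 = (b + 3)*(b^2 + 8*b + 16) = (b + 3)*(b + 4)*(b + 4)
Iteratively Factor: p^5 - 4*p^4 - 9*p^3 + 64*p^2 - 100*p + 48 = (p + 4)*(p^4 - 8*p^3 + 23*p^2 - 28*p + 12) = (p - 2)*(p + 4)*(p^3 - 6*p^2 + 11*p - 6) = (p - 2)*(p - 1)*(p + 4)*(p^2 - 5*p + 6) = (p - 2)^2*(p - 1)*(p + 4)*(p - 3)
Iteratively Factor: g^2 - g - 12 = (g + 3)*(g - 4)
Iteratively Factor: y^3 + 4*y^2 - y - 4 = (y + 4)*(y^2 - 1) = (y - 1)*(y + 4)*(y + 1)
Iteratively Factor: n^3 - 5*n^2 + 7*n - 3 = (n - 1)*(n^2 - 4*n + 3) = (n - 1)^2*(n - 3)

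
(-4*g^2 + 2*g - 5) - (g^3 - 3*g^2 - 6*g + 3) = -g^3 - g^2 + 8*g - 8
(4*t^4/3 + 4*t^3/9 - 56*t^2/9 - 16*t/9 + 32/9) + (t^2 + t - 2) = 4*t^4/3 + 4*t^3/9 - 47*t^2/9 - 7*t/9 + 14/9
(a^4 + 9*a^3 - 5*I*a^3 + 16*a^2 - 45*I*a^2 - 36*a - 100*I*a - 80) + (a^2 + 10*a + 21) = a^4 + 9*a^3 - 5*I*a^3 + 17*a^2 - 45*I*a^2 - 26*a - 100*I*a - 59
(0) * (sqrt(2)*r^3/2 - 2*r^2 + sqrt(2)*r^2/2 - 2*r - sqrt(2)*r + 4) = 0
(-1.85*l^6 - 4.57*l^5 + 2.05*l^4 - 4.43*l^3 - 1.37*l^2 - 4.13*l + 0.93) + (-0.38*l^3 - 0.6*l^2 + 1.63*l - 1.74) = -1.85*l^6 - 4.57*l^5 + 2.05*l^4 - 4.81*l^3 - 1.97*l^2 - 2.5*l - 0.81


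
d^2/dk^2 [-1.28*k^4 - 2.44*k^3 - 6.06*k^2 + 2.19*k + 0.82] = -15.36*k^2 - 14.64*k - 12.12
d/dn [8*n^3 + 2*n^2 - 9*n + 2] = 24*n^2 + 4*n - 9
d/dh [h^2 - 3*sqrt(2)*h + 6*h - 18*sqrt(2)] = 2*h - 3*sqrt(2) + 6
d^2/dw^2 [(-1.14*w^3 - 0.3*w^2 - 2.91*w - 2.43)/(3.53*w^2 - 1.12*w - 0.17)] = (1.4210854715202e-14*w^5 - 5.32907051820075e-15*w^4 - 79.122858*w^3 - 184.062438*w^2 + 46.968066*w - 7.922082)/(43.986977*w^6 - 41.868624*w^5 + 6.929037*w^4 + 2.627744*w^3 - 0.333693*w^2 - 0.097104*w - 0.004913)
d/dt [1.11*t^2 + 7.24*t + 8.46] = 2.22*t + 7.24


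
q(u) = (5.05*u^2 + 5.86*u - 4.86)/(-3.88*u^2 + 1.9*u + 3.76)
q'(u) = (7.76*u - 1.9)*(5.05*u^2 + 5.86*u - 4.86)/(-3.88*u^2 + 1.9*u + 3.76)^2 + (10.1*u + 5.86)/(-3.88*u^2 + 1.9*u + 3.76)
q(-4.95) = -0.89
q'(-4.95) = 0.08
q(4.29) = -1.90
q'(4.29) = 0.18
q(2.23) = -2.95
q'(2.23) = 1.51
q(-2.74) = -0.56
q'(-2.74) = 0.29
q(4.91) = -1.81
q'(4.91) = 0.13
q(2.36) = -2.78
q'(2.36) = 1.19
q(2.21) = -2.98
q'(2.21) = 1.57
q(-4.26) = -0.83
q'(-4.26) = 0.11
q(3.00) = -2.28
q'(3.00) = 0.50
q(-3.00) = -0.62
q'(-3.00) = 0.24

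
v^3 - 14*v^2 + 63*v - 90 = (v - 6)*(v - 5)*(v - 3)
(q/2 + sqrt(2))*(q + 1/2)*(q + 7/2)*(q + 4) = q^4/2 + sqrt(2)*q^3 + 4*q^3 + 71*q^2/8 + 8*sqrt(2)*q^2 + 7*q/2 + 71*sqrt(2)*q/4 + 7*sqrt(2)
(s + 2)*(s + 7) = s^2 + 9*s + 14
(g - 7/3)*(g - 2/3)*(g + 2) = g^3 - g^2 - 40*g/9 + 28/9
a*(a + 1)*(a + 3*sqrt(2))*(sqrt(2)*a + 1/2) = sqrt(2)*a^4 + sqrt(2)*a^3 + 13*a^3/2 + 3*sqrt(2)*a^2/2 + 13*a^2/2 + 3*sqrt(2)*a/2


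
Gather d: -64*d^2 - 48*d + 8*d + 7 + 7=-64*d^2 - 40*d + 14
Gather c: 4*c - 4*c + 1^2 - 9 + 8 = 0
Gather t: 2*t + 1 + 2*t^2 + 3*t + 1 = 2*t^2 + 5*t + 2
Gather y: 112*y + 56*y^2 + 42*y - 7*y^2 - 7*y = 49*y^2 + 147*y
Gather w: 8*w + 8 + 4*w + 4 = 12*w + 12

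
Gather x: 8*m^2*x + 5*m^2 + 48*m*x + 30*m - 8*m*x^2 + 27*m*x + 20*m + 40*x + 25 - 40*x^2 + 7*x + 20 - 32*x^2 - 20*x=5*m^2 + 50*m + x^2*(-8*m - 72) + x*(8*m^2 + 75*m + 27) + 45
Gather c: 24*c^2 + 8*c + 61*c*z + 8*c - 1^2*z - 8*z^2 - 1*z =24*c^2 + c*(61*z + 16) - 8*z^2 - 2*z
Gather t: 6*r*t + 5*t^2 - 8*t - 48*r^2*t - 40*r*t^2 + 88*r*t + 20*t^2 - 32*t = t^2*(25 - 40*r) + t*(-48*r^2 + 94*r - 40)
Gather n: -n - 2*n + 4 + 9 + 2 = 15 - 3*n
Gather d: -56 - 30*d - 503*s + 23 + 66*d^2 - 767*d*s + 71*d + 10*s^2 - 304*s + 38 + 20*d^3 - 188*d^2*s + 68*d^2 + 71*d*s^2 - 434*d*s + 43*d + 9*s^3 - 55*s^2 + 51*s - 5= 20*d^3 + d^2*(134 - 188*s) + d*(71*s^2 - 1201*s + 84) + 9*s^3 - 45*s^2 - 756*s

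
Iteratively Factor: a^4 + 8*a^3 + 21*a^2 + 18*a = (a + 3)*(a^3 + 5*a^2 + 6*a) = (a + 3)^2*(a^2 + 2*a) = a*(a + 3)^2*(a + 2)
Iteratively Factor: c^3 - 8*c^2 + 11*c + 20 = (c - 5)*(c^2 - 3*c - 4) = (c - 5)*(c + 1)*(c - 4)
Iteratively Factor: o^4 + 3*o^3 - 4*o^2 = (o)*(o^3 + 3*o^2 - 4*o) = o*(o + 4)*(o^2 - o) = o^2*(o + 4)*(o - 1)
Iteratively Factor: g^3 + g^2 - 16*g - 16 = (g + 4)*(g^2 - 3*g - 4) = (g + 1)*(g + 4)*(g - 4)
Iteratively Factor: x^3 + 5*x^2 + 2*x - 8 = (x + 4)*(x^2 + x - 2) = (x + 2)*(x + 4)*(x - 1)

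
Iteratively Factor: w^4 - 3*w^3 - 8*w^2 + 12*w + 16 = (w + 1)*(w^3 - 4*w^2 - 4*w + 16) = (w + 1)*(w + 2)*(w^2 - 6*w + 8) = (w - 2)*(w + 1)*(w + 2)*(w - 4)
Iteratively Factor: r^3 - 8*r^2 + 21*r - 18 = (r - 3)*(r^2 - 5*r + 6) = (r - 3)^2*(r - 2)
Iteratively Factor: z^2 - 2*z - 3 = (z - 3)*(z + 1)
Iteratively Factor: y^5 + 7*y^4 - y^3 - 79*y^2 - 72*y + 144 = (y - 1)*(y^4 + 8*y^3 + 7*y^2 - 72*y - 144) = (y - 1)*(y + 4)*(y^3 + 4*y^2 - 9*y - 36) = (y - 1)*(y + 3)*(y + 4)*(y^2 + y - 12) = (y - 1)*(y + 3)*(y + 4)^2*(y - 3)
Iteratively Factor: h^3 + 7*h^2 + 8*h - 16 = (h + 4)*(h^2 + 3*h - 4) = (h - 1)*(h + 4)*(h + 4)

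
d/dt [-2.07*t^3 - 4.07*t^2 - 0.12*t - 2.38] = -6.21*t^2 - 8.14*t - 0.12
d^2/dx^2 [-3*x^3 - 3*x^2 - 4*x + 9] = -18*x - 6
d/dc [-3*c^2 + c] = 1 - 6*c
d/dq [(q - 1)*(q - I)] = 2*q - 1 - I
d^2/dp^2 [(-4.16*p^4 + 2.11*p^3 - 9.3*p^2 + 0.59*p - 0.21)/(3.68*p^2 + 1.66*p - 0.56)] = (-112.672768*p^6 - 152.475648*p^5 - 17.3422079999999*p^4 + 211.803096*p^3 - 159.479712*p^2 + 3.56832000000001*p - 6.75892)/(49.836032*p^6 + 67.441152*p^5 + 7.670592*p^4 - 15.951272*p^3 - 1.167264*p^2 + 1.561728*p - 0.175616)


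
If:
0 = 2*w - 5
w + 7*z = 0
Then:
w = 5/2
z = -5/14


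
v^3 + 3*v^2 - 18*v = v*(v - 3)*(v + 6)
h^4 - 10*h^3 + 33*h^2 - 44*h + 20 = (h - 5)*(h - 2)^2*(h - 1)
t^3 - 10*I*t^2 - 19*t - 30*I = (t - 6*I)*(t - 5*I)*(t + I)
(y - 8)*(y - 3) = y^2 - 11*y + 24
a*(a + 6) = a^2 + 6*a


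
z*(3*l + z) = 3*l*z + z^2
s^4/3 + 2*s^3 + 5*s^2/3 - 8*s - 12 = (s/3 + 1)*(s - 2)*(s + 2)*(s + 3)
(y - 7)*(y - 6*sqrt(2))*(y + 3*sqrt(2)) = y^3 - 7*y^2 - 3*sqrt(2)*y^2 - 36*y + 21*sqrt(2)*y + 252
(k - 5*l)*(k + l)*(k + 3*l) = k^3 - k^2*l - 17*k*l^2 - 15*l^3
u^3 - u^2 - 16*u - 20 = (u - 5)*(u + 2)^2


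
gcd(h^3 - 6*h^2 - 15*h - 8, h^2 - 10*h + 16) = h - 8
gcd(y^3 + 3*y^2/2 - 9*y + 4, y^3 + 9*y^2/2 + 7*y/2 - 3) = y - 1/2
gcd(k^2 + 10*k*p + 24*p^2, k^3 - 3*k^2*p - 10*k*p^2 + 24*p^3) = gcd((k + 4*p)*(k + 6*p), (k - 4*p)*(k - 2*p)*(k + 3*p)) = 1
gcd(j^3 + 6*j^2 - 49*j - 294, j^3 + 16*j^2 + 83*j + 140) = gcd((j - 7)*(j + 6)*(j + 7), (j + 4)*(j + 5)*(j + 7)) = j + 7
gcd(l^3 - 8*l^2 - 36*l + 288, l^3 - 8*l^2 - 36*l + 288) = l^3 - 8*l^2 - 36*l + 288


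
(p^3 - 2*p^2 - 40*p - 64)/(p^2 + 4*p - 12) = (p^3 - 2*p^2 - 40*p - 64)/(p^2 + 4*p - 12)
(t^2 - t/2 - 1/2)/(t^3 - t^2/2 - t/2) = 1/t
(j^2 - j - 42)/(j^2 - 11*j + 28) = (j + 6)/(j - 4)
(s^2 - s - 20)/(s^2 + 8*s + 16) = (s - 5)/(s + 4)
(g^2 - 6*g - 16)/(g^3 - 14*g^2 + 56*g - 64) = (g + 2)/(g^2 - 6*g + 8)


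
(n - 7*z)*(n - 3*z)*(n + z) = n^3 - 9*n^2*z + 11*n*z^2 + 21*z^3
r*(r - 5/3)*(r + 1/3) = r^3 - 4*r^2/3 - 5*r/9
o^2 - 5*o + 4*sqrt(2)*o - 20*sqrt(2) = (o - 5)*(o + 4*sqrt(2))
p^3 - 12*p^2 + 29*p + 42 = (p - 7)*(p - 6)*(p + 1)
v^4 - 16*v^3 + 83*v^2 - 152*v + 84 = (v - 7)*(v - 6)*(v - 2)*(v - 1)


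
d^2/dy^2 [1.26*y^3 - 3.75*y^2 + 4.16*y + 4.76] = 7.56*y - 7.5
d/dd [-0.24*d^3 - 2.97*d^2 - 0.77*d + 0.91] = -0.72*d^2 - 5.94*d - 0.77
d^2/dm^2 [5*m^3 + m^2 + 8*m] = 30*m + 2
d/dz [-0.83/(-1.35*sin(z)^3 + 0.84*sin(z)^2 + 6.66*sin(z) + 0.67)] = (-3.3615*sin(z)^2 + 1.3944*sin(z) + 5.5278)*cos(z)/(-1.35*sin(z)^3 + 0.84*sin(z)^2 + 6.66*sin(z) + 0.67)^2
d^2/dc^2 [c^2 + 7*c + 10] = 2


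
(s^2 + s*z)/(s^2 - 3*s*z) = (s + z)/(s - 3*z)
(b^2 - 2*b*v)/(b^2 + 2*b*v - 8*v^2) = b/(b + 4*v)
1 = 1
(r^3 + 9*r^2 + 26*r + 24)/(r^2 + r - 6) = (r^2 + 6*r + 8)/(r - 2)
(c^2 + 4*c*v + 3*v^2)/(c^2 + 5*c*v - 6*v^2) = (c^2 + 4*c*v + 3*v^2)/(c^2 + 5*c*v - 6*v^2)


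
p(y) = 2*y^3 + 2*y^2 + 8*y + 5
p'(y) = 6*y^2 + 4*y + 8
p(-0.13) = 3.99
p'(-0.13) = 7.58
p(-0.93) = -2.32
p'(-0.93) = 9.47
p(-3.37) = -75.79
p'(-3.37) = 62.66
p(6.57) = 711.08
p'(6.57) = 293.27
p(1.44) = 26.64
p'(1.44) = 26.20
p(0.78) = 13.41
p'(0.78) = 14.77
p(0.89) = 15.11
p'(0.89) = 16.31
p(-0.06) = 4.53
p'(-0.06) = 7.78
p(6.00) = 557.00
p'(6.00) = 248.00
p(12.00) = 3845.00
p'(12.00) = 920.00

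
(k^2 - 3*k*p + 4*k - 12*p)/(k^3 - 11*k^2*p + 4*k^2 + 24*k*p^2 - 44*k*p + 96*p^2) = 1/(k - 8*p)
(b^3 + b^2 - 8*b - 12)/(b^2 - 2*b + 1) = (b^3 + b^2 - 8*b - 12)/(b^2 - 2*b + 1)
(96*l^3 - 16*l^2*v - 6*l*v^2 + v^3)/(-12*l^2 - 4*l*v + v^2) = (-16*l^2 + v^2)/(2*l + v)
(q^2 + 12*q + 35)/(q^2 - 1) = (q^2 + 12*q + 35)/(q^2 - 1)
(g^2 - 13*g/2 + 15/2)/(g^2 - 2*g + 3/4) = 2*(g - 5)/(2*g - 1)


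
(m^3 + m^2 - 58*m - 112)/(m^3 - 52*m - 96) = (m + 7)/(m + 6)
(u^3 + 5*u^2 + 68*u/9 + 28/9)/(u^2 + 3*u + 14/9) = u + 2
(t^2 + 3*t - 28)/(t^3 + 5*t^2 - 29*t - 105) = (t - 4)/(t^2 - 2*t - 15)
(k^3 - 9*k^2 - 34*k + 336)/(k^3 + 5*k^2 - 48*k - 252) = (k - 8)/(k + 6)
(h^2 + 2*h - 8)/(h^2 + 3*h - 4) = (h - 2)/(h - 1)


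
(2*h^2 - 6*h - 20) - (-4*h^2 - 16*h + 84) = 6*h^2 + 10*h - 104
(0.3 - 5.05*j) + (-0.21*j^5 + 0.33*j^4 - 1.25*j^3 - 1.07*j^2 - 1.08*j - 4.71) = -0.21*j^5 + 0.33*j^4 - 1.25*j^3 - 1.07*j^2 - 6.13*j - 4.41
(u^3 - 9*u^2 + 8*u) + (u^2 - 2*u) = u^3 - 8*u^2 + 6*u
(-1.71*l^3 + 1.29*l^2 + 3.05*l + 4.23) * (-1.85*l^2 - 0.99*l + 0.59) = 3.1635*l^5 - 0.6936*l^4 - 7.9285*l^3 - 10.0839*l^2 - 2.3882*l + 2.4957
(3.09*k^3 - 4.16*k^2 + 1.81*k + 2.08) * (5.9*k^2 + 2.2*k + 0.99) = 18.231*k^5 - 17.746*k^4 + 4.5861*k^3 + 12.1356*k^2 + 6.3679*k + 2.0592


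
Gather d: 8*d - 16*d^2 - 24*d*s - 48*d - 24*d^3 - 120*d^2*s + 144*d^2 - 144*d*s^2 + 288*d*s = -24*d^3 + d^2*(128 - 120*s) + d*(-144*s^2 + 264*s - 40)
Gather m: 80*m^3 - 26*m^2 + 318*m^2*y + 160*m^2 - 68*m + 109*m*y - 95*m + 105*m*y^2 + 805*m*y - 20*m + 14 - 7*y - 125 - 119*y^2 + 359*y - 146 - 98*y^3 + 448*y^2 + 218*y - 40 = 80*m^3 + m^2*(318*y + 134) + m*(105*y^2 + 914*y - 183) - 98*y^3 + 329*y^2 + 570*y - 297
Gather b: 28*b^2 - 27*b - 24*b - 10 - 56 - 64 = 28*b^2 - 51*b - 130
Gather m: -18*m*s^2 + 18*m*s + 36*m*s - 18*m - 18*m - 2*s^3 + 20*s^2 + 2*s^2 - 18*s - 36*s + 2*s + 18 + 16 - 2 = m*(-18*s^2 + 54*s - 36) - 2*s^3 + 22*s^2 - 52*s + 32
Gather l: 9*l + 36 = 9*l + 36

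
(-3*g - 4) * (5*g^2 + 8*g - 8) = -15*g^3 - 44*g^2 - 8*g + 32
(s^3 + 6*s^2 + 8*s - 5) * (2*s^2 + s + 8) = 2*s^5 + 13*s^4 + 30*s^3 + 46*s^2 + 59*s - 40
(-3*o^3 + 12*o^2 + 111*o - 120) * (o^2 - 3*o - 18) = -3*o^5 + 21*o^4 + 129*o^3 - 669*o^2 - 1638*o + 2160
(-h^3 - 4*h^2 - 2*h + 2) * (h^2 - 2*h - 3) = -h^5 - 2*h^4 + 9*h^3 + 18*h^2 + 2*h - 6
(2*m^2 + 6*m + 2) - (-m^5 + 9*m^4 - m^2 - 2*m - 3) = m^5 - 9*m^4 + 3*m^2 + 8*m + 5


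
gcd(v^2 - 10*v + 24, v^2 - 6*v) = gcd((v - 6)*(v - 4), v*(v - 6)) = v - 6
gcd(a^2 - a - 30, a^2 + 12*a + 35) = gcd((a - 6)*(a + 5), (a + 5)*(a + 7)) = a + 5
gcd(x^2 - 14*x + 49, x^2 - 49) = x - 7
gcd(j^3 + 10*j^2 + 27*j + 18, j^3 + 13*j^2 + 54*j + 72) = j^2 + 9*j + 18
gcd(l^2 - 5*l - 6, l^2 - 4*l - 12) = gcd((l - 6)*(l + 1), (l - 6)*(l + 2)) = l - 6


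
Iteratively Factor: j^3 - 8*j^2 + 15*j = (j)*(j^2 - 8*j + 15) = j*(j - 3)*(j - 5)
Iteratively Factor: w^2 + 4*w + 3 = (w + 3)*(w + 1)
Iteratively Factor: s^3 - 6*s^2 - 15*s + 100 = (s - 5)*(s^2 - s - 20) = (s - 5)*(s + 4)*(s - 5)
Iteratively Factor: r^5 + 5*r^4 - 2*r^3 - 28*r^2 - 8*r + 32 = (r + 4)*(r^4 + r^3 - 6*r^2 - 4*r + 8) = (r - 2)*(r + 4)*(r^3 + 3*r^2 - 4) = (r - 2)*(r + 2)*(r + 4)*(r^2 + r - 2) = (r - 2)*(r + 2)^2*(r + 4)*(r - 1)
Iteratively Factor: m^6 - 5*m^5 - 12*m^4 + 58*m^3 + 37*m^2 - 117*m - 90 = (m + 1)*(m^5 - 6*m^4 - 6*m^3 + 64*m^2 - 27*m - 90) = (m - 5)*(m + 1)*(m^4 - m^3 - 11*m^2 + 9*m + 18) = (m - 5)*(m - 2)*(m + 1)*(m^3 + m^2 - 9*m - 9) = (m - 5)*(m - 2)*(m + 1)^2*(m^2 - 9) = (m - 5)*(m - 3)*(m - 2)*(m + 1)^2*(m + 3)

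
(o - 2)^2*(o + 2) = o^3 - 2*o^2 - 4*o + 8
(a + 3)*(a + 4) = a^2 + 7*a + 12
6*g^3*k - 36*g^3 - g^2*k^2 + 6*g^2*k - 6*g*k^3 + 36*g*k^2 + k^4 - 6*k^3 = (-6*g + k)*(-g + k)*(g + k)*(k - 6)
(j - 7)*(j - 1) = j^2 - 8*j + 7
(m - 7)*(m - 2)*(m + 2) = m^3 - 7*m^2 - 4*m + 28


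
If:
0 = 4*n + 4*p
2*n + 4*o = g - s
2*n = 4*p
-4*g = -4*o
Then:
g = -s/3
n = 0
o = -s/3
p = 0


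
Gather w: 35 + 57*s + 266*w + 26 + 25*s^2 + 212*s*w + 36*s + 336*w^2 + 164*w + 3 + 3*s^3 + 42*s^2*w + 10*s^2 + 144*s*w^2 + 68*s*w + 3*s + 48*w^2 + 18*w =3*s^3 + 35*s^2 + 96*s + w^2*(144*s + 384) + w*(42*s^2 + 280*s + 448) + 64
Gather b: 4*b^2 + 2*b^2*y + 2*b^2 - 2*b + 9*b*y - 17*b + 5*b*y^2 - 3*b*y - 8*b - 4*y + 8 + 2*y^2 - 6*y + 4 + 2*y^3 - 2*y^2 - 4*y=b^2*(2*y + 6) + b*(5*y^2 + 6*y - 27) + 2*y^3 - 14*y + 12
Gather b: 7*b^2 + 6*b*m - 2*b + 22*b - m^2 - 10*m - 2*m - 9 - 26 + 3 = 7*b^2 + b*(6*m + 20) - m^2 - 12*m - 32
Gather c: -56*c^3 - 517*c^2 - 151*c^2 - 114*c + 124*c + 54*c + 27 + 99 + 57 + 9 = -56*c^3 - 668*c^2 + 64*c + 192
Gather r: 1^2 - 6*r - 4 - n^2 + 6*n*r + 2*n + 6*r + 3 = -n^2 + 6*n*r + 2*n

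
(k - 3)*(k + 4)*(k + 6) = k^3 + 7*k^2 - 6*k - 72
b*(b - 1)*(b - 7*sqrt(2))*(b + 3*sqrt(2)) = b^4 - 4*sqrt(2)*b^3 - b^3 - 42*b^2 + 4*sqrt(2)*b^2 + 42*b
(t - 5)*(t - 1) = t^2 - 6*t + 5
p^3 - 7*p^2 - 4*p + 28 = (p - 7)*(p - 2)*(p + 2)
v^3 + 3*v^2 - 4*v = v*(v - 1)*(v + 4)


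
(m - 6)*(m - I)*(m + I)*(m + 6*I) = m^4 - 6*m^3 + 6*I*m^3 + m^2 - 36*I*m^2 - 6*m + 6*I*m - 36*I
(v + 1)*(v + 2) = v^2 + 3*v + 2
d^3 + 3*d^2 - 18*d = d*(d - 3)*(d + 6)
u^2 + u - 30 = (u - 5)*(u + 6)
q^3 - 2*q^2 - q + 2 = (q - 2)*(q - 1)*(q + 1)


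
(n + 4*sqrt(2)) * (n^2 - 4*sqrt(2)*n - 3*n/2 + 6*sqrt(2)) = n^3 - 3*n^2/2 - 32*n + 48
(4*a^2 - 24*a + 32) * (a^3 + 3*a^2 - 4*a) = 4*a^5 - 12*a^4 - 56*a^3 + 192*a^2 - 128*a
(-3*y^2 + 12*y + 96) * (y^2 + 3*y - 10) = -3*y^4 + 3*y^3 + 162*y^2 + 168*y - 960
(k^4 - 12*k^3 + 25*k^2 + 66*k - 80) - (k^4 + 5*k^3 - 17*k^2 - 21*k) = -17*k^3 + 42*k^2 + 87*k - 80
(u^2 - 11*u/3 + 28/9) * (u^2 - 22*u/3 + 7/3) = u^4 - 11*u^3 + 97*u^2/3 - 847*u/27 + 196/27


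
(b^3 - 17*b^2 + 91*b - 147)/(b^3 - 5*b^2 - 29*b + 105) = (b - 7)/(b + 5)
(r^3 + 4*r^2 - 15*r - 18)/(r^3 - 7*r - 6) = (r + 6)/(r + 2)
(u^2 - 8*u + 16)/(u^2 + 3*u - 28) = (u - 4)/(u + 7)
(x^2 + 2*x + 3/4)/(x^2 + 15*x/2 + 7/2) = (x + 3/2)/(x + 7)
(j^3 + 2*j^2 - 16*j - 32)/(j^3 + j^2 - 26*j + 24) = (j^2 + 6*j + 8)/(j^2 + 5*j - 6)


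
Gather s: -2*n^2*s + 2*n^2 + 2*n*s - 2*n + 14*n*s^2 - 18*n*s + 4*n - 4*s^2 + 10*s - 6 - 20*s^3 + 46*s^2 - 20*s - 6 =2*n^2 + 2*n - 20*s^3 + s^2*(14*n + 42) + s*(-2*n^2 - 16*n - 10) - 12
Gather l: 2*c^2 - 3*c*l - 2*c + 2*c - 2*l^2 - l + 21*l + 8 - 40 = 2*c^2 - 2*l^2 + l*(20 - 3*c) - 32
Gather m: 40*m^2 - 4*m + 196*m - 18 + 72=40*m^2 + 192*m + 54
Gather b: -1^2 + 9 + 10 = 18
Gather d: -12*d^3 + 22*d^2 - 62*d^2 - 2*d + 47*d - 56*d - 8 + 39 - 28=-12*d^3 - 40*d^2 - 11*d + 3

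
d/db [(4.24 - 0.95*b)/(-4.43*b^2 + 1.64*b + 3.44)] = (-4.2085*b^2 + 37.5664*b - 10.2216)/(19.6249*b^4 - 14.5304*b^3 - 27.7888*b^2 + 11.2832*b + 11.8336)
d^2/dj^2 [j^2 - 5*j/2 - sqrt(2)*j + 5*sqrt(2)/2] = 2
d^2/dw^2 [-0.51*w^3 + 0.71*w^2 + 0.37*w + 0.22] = 1.42 - 3.06*w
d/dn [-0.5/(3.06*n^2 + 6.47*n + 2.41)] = (3.06*n + 3.235)/(3.06*n^2 + 6.47*n + 2.41)^2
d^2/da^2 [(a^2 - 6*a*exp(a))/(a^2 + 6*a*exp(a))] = 12*(-a^2 + 6*a*exp(a) + 2*a - 12*exp(a) - 2)*exp(a)/(a^3 + 18*a^2*exp(a) + 108*a*exp(2*a) + 216*exp(3*a))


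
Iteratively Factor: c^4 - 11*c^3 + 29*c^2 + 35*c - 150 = (c - 5)*(c^3 - 6*c^2 - c + 30) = (c - 5)^2*(c^2 - c - 6) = (c - 5)^2*(c + 2)*(c - 3)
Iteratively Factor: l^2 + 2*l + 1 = (l + 1)*(l + 1)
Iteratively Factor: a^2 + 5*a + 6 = (a + 2)*(a + 3)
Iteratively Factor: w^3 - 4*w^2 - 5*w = (w)*(w^2 - 4*w - 5) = w*(w + 1)*(w - 5)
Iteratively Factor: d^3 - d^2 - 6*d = (d)*(d^2 - d - 6) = d*(d - 3)*(d + 2)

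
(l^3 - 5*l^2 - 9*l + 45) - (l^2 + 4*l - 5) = l^3 - 6*l^2 - 13*l + 50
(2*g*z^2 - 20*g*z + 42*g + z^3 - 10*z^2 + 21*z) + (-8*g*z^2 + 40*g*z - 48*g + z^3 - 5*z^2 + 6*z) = -6*g*z^2 + 20*g*z - 6*g + 2*z^3 - 15*z^2 + 27*z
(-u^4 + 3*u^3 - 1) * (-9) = 9*u^4 - 27*u^3 + 9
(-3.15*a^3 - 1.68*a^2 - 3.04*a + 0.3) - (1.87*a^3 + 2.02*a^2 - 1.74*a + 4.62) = -5.02*a^3 - 3.7*a^2 - 1.3*a - 4.32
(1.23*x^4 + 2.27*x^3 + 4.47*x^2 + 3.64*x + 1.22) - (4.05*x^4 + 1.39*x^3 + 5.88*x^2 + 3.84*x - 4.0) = -2.82*x^4 + 0.88*x^3 - 1.41*x^2 - 0.2*x + 5.22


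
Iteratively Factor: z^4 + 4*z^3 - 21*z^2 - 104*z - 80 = (z + 1)*(z^3 + 3*z^2 - 24*z - 80) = (z + 1)*(z + 4)*(z^2 - z - 20) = (z - 5)*(z + 1)*(z + 4)*(z + 4)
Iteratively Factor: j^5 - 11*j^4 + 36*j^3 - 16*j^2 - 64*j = (j - 4)*(j^4 - 7*j^3 + 8*j^2 + 16*j) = (j - 4)*(j + 1)*(j^3 - 8*j^2 + 16*j) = (j - 4)^2*(j + 1)*(j^2 - 4*j) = j*(j - 4)^2*(j + 1)*(j - 4)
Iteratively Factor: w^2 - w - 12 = (w - 4)*(w + 3)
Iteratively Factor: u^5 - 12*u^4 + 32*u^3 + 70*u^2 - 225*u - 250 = (u + 1)*(u^4 - 13*u^3 + 45*u^2 + 25*u - 250) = (u - 5)*(u + 1)*(u^3 - 8*u^2 + 5*u + 50) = (u - 5)^2*(u + 1)*(u^2 - 3*u - 10) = (u - 5)^2*(u + 1)*(u + 2)*(u - 5)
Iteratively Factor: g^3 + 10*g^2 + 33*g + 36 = (g + 4)*(g^2 + 6*g + 9) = (g + 3)*(g + 4)*(g + 3)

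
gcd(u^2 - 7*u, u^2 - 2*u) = u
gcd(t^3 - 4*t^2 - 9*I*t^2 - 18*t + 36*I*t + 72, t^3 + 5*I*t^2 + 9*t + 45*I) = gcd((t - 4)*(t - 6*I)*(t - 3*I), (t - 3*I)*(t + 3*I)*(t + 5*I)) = t - 3*I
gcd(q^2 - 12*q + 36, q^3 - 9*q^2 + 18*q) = q - 6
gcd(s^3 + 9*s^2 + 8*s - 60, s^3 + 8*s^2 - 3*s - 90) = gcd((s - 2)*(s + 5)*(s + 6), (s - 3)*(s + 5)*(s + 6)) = s^2 + 11*s + 30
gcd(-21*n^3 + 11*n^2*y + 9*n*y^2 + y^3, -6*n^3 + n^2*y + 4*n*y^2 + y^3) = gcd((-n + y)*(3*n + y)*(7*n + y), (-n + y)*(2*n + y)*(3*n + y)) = -3*n^2 + 2*n*y + y^2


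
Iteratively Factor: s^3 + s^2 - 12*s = (s - 3)*(s^2 + 4*s) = s*(s - 3)*(s + 4)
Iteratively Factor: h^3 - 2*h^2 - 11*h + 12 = (h - 4)*(h^2 + 2*h - 3) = (h - 4)*(h + 3)*(h - 1)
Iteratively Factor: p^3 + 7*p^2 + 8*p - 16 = (p + 4)*(p^2 + 3*p - 4) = (p - 1)*(p + 4)*(p + 4)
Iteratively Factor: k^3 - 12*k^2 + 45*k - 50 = (k - 2)*(k^2 - 10*k + 25) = (k - 5)*(k - 2)*(k - 5)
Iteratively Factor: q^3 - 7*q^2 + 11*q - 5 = (q - 5)*(q^2 - 2*q + 1) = (q - 5)*(q - 1)*(q - 1)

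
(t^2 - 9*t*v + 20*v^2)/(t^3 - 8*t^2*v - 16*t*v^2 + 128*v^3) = (t - 5*v)/(t^2 - 4*t*v - 32*v^2)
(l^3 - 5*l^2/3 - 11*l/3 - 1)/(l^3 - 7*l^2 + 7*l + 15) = (l + 1/3)/(l - 5)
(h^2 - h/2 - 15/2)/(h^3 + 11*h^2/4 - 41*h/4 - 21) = 2*(2*h + 5)/(4*h^2 + 23*h + 28)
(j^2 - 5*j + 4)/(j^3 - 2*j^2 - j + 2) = (j - 4)/(j^2 - j - 2)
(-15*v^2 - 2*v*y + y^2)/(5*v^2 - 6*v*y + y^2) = (3*v + y)/(-v + y)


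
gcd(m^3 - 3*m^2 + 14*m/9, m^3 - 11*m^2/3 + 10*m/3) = m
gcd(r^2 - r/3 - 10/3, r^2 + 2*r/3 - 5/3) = r + 5/3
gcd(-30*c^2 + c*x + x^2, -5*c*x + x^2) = -5*c + x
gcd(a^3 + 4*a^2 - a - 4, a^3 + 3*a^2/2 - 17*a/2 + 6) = a^2 + 3*a - 4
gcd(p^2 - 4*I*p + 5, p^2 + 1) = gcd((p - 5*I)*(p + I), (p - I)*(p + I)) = p + I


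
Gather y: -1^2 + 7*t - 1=7*t - 2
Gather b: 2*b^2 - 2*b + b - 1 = 2*b^2 - b - 1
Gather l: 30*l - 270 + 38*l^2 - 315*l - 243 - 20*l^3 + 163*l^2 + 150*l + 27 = -20*l^3 + 201*l^2 - 135*l - 486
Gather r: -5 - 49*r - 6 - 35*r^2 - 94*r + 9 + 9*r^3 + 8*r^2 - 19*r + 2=9*r^3 - 27*r^2 - 162*r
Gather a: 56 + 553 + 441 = 1050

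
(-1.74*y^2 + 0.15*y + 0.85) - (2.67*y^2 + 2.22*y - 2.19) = -4.41*y^2 - 2.07*y + 3.04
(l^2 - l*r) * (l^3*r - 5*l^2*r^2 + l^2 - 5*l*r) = l^5*r - 6*l^4*r^2 + l^4 + 5*l^3*r^3 - 6*l^3*r + 5*l^2*r^2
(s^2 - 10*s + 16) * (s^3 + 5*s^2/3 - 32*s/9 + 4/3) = s^5 - 25*s^4/3 - 38*s^3/9 + 572*s^2/9 - 632*s/9 + 64/3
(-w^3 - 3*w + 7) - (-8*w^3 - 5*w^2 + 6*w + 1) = 7*w^3 + 5*w^2 - 9*w + 6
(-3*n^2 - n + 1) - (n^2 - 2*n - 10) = -4*n^2 + n + 11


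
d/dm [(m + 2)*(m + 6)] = 2*m + 8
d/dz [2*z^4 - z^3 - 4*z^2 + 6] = z*(8*z^2 - 3*z - 8)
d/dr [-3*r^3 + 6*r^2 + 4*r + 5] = -9*r^2 + 12*r + 4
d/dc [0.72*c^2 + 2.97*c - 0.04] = 1.44*c + 2.97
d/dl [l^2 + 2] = 2*l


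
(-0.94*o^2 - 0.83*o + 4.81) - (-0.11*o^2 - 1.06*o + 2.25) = -0.83*o^2 + 0.23*o + 2.56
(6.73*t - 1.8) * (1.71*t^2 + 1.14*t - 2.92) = 11.5083*t^3 + 4.5942*t^2 - 21.7036*t + 5.256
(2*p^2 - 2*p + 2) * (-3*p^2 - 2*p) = -6*p^4 + 2*p^3 - 2*p^2 - 4*p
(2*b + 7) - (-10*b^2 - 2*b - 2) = 10*b^2 + 4*b + 9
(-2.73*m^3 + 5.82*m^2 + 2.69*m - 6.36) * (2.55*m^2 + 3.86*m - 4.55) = -6.9615*m^5 + 4.3032*m^4 + 41.7462*m^3 - 32.3156*m^2 - 36.7891*m + 28.938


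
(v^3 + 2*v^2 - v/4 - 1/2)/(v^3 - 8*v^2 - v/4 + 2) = (v + 2)/(v - 8)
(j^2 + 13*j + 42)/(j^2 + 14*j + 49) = (j + 6)/(j + 7)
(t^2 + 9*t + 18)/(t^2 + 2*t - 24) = (t + 3)/(t - 4)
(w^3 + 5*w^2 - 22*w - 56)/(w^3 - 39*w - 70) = (w^2 + 3*w - 28)/(w^2 - 2*w - 35)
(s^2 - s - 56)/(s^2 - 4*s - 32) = (s + 7)/(s + 4)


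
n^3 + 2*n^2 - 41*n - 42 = (n - 6)*(n + 1)*(n + 7)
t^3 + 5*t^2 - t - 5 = (t - 1)*(t + 1)*(t + 5)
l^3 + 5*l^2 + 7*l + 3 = (l + 1)^2*(l + 3)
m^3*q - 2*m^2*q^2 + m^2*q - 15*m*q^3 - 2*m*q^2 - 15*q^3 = (m - 5*q)*(m + 3*q)*(m*q + q)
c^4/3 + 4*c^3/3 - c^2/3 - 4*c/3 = c*(c/3 + 1/3)*(c - 1)*(c + 4)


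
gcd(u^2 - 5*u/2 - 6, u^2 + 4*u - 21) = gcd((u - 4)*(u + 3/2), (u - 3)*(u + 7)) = 1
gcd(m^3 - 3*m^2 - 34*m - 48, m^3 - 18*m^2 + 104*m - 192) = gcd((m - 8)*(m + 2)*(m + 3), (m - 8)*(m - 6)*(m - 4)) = m - 8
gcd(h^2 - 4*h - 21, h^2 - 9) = h + 3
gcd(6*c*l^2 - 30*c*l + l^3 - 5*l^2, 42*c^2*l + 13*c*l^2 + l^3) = 6*c*l + l^2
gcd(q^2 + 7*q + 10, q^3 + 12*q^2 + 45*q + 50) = q^2 + 7*q + 10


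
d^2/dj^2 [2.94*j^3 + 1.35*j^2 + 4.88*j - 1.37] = 17.64*j + 2.7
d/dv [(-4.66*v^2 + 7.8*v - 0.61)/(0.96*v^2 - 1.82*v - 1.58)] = (0.993200000000002*v^2 + 15.8968*v - 13.4342)/(0.9216*v^4 - 3.4944*v^3 + 0.2788*v^2 + 5.7512*v + 2.4964)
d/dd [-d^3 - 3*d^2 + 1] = 3*d*(-d - 2)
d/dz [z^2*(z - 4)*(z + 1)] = z*(4*z^2 - 9*z - 8)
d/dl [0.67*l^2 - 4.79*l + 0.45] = 1.34*l - 4.79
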